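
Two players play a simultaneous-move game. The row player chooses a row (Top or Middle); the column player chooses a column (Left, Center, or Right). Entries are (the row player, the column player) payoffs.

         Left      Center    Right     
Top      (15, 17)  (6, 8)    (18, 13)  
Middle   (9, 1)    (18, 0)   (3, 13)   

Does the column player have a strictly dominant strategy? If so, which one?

No strictly dominant strategy

Check whether one of the column player's strategies beats all alternatives regardless of what the opponent does.
Left is not dominant: against Middle, Right gives 13 > 1.
Center is not dominant: against Top, Left gives 17 > 8.
Right is not dominant: against Top, Left gives 17 > 13.
No single strategy is best against every opponent action.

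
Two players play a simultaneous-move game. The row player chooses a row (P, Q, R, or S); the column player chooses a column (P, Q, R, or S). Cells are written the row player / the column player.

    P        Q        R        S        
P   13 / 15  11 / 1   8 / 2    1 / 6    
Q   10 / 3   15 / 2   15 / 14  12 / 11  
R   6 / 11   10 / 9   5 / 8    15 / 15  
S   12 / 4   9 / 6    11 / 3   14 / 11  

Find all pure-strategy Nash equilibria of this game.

(P, P), (Q, R), and (R, S)

A profile is a Nash equilibrium when each player is best-responding to the other.
The row player's best responses — vs P: P (payoff 13); vs Q: Q (payoff 15); vs R: Q (payoff 15); vs S: R (payoff 15).
The column player's best responses — vs P: P (payoff 15); vs Q: R (payoff 14); vs R: S (payoff 15); vs S: S (payoff 11).
Mutual best responses occur at (P, P), (Q, R), and (R, S); at each, neither player gains by switching.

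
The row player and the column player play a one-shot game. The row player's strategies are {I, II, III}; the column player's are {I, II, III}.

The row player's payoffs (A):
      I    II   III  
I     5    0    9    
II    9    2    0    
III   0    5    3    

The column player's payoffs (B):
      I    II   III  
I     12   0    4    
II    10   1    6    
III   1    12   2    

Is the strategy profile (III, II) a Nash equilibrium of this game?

Holding the column player at II: the row player gets 5 from III, versus 0 from I, 2 from II. No profitable deviation for the row player.
Holding the row player at III: the column player gets 12 from II, versus 1 from I, 2 from III. No profitable deviation for the column player either.

Yes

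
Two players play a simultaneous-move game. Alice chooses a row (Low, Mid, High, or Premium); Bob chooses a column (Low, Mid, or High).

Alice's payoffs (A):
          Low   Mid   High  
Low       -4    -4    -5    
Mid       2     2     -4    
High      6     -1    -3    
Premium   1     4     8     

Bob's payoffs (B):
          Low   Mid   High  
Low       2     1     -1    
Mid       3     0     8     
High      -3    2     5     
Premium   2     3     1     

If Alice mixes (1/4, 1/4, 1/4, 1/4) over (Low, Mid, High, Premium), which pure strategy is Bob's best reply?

High

Bob's best reply maximizes expected payoff against the mix.
Low: (1/4)·2 + (1/4)·3 + (1/4)·(-3) + (1/4)·2 = 1
Mid: (1/4)·1 + (1/4)·0 + (1/4)·2 + (1/4)·3 = 3/2
High: (1/4)·(-1) + (1/4)·8 + (1/4)·5 + (1/4)·1 = 13/4
Highest expected payoff is 13/4, from High.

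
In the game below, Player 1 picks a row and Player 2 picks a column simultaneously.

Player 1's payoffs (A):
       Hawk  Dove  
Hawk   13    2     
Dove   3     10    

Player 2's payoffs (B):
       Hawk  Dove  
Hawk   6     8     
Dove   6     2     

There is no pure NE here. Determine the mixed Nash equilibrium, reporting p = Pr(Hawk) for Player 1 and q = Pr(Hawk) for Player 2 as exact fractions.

In a mixed NE each player is indifferent between their pure strategies, so the opponent's mix sets the indifference.
Player 2 indifferent between Hawk and Dove: p·6 + (1−p)·6 = p·8 + (1−p)·2 ⟹ 6 + 0p = 2 + 6p ⟹ p = 2/3.
Player 1 indifferent between Hawk and Dove: q·13 + (1−q)·2 = q·3 + (1−q)·10 ⟹ 2 + 11q = 10 + (-7)q ⟹ q = 4/9.

p = 2/3, q = 4/9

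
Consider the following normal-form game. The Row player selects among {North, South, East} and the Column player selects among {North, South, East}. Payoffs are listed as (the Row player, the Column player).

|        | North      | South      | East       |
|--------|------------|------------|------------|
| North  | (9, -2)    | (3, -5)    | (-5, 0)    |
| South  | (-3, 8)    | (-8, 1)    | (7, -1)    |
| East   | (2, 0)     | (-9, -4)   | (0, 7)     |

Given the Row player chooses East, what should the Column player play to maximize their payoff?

East

With the Row player fixed at East, the Column player's payoffs are: North → 0, South → -4, East → 7.
The maximum is 7, achieved by East.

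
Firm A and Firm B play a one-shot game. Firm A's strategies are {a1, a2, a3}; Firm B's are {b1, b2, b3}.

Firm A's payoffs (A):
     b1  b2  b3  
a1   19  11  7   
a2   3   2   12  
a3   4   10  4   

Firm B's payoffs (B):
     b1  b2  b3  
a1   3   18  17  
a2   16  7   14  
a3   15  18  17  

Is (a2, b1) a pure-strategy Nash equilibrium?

No

Holding Firm B at b1: Firm A gets 3 from a2 but could get 19 by switching to a1. Firm A has a profitable deviation.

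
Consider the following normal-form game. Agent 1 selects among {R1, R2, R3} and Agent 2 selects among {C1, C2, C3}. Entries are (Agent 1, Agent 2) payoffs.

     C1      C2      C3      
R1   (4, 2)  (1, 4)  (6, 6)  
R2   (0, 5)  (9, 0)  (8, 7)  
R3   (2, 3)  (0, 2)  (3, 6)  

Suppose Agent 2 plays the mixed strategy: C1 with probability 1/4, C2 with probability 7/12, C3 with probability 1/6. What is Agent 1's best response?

R2

Compute Agent 1's expected payoff from each pure strategy against the given mix.
R1: (1/4)·4 + (7/12)·1 + (1/6)·6 = 31/12
R2: (1/4)·0 + (7/12)·9 + (1/6)·8 = 79/12
R3: (1/4)·2 + (7/12)·0 + (1/6)·3 = 1
Highest expected payoff is 79/12, from R2.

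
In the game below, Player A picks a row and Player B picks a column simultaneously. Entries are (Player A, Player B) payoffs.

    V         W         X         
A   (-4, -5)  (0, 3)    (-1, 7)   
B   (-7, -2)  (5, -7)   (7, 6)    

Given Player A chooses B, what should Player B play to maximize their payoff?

With Player A fixed at B, Player B's payoffs are: V → -2, W → -7, X → 6.
The maximum is 6, achieved by X.

X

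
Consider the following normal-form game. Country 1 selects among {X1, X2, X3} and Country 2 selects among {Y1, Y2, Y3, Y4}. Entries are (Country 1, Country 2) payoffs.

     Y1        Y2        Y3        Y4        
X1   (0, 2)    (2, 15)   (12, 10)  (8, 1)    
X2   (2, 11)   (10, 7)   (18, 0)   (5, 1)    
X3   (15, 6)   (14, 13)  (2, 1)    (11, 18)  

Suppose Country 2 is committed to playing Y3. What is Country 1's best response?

X2

With Country 2 fixed at Y3, Country 1's payoffs are: X1 → 12, X2 → 18, X3 → 2.
The maximum is 18, achieved by X2.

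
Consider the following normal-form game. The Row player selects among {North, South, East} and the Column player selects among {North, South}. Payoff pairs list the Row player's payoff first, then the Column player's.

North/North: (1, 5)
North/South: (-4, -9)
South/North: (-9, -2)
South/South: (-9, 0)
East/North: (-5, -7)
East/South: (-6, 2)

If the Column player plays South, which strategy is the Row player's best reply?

With the Column player fixed at South, the Row player's payoffs are: North → -4, South → -9, East → -6.
The maximum is -4, achieved by North.

North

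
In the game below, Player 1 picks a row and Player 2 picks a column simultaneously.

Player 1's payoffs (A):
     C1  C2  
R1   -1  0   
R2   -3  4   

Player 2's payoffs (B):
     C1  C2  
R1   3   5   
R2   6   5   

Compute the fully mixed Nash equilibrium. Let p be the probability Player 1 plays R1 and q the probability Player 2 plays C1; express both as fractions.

Each player's mixing probability is pinned down by making the *other* player indifferent.
Player 2 indifferent between C1 and C2: p·3 + (1−p)·6 = p·5 + (1−p)·5 ⟹ 6 + (-3)p = 5 + 0p ⟹ p = 1/3.
Player 1 indifferent between R1 and R2: q·(-1) + (1−q)·0 = q·(-3) + (1−q)·4 ⟹ 0 + (-1)q = 4 + (-7)q ⟹ q = 2/3.

p = 1/3, q = 2/3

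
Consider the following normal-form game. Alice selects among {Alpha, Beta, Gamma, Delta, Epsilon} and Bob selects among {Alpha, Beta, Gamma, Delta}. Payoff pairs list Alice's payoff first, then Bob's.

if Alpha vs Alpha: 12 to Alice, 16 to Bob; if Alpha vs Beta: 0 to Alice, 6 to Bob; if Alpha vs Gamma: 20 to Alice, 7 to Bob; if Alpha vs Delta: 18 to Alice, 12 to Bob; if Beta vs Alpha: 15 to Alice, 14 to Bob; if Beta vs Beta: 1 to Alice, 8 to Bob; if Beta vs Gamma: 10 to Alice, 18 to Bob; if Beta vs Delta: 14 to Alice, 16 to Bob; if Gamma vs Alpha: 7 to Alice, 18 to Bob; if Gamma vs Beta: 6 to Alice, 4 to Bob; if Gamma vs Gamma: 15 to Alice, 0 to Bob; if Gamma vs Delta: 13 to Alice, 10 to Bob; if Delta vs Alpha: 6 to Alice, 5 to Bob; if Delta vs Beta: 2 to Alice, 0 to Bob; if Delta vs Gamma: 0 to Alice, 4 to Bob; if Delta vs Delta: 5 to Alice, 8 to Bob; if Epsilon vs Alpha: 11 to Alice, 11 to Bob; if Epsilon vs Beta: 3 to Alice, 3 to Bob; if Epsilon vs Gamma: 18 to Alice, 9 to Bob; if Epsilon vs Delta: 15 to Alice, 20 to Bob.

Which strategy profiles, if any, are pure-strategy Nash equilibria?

No pure-strategy Nash equilibrium

A profile is a Nash equilibrium when each player is best-responding to the other.
Alice's best responses — vs Alpha: Beta (payoff 15); vs Beta: Gamma (payoff 6); vs Gamma: Alpha (payoff 20); vs Delta: Alpha (payoff 18).
Bob's best responses — vs Alpha: Alpha (payoff 16); vs Beta: Gamma (payoff 18); vs Gamma: Alpha (payoff 18); vs Delta: Delta (payoff 8); vs Epsilon: Delta (payoff 20).
No cell has both players best-responding. For instance, Alice's best reply to Delta is Alpha, but against Alpha Bob prefers Alpha over Delta.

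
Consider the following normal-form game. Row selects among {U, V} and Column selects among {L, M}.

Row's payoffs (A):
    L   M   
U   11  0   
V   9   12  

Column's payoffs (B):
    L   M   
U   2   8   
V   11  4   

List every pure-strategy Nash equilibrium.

Check mutual best responses: a cell is a NE iff neither player can gain by unilaterally deviating.
Row's best responses — vs L: U (payoff 11); vs M: V (payoff 12).
Column's best responses — vs U: M (payoff 8); vs V: L (payoff 11).
No cell has both players best-responding. For instance, Row's best reply to M is V, but against V Column prefers L over M.

No pure-strategy Nash equilibrium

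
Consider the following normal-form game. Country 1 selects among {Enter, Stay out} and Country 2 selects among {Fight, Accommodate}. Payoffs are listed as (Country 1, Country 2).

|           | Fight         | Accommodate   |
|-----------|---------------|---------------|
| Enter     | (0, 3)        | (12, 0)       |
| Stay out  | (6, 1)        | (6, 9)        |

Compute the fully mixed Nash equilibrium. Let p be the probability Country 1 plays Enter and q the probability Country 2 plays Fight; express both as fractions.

p = 8/11, q = 1/2

Each player's mixing probability is pinned down by making the *other* player indifferent.
Country 2 indifferent between Fight and Accommodate: p·3 + (1−p)·1 = p·0 + (1−p)·9 ⟹ 1 + 2p = 9 + (-9)p ⟹ p = 8/11.
Country 1 indifferent between Enter and Stay out: q·0 + (1−q)·12 = q·6 + (1−q)·6 ⟹ 12 + (-12)q = 6 + 0q ⟹ q = 1/2.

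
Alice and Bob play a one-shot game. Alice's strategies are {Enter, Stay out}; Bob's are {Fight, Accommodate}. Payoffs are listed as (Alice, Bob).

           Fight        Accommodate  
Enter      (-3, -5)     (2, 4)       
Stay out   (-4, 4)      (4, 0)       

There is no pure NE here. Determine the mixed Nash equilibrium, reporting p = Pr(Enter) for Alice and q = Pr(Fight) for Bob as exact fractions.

In a mixed NE each player is indifferent between their pure strategies, so the opponent's mix sets the indifference.
Bob indifferent between Fight and Accommodate: p·(-5) + (1−p)·4 = p·4 + (1−p)·0 ⟹ 4 + (-9)p = 0 + 4p ⟹ p = 4/13.
Alice indifferent between Enter and Stay out: q·(-3) + (1−q)·2 = q·(-4) + (1−q)·4 ⟹ 2 + (-5)q = 4 + (-8)q ⟹ q = 2/3.

p = 4/13, q = 2/3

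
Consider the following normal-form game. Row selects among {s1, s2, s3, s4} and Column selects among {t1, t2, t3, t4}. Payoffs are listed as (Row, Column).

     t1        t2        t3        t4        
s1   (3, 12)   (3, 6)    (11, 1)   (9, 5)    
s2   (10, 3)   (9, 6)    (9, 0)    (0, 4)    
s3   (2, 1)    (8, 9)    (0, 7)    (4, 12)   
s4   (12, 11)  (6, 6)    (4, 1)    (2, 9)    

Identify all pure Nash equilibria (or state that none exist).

A profile is a Nash equilibrium when each player is best-responding to the other.
Row's best responses — vs t1: s4 (payoff 12); vs t2: s2 (payoff 9); vs t3: s1 (payoff 11); vs t4: s1 (payoff 9).
Column's best responses — vs s1: t1 (payoff 12); vs s2: t2 (payoff 6); vs s3: t4 (payoff 12); vs s4: t1 (payoff 11).
Mutual best responses occur at (s2, t2) and (s4, t1); at each, neither player gains by switching.

(s2, t2) and (s4, t1)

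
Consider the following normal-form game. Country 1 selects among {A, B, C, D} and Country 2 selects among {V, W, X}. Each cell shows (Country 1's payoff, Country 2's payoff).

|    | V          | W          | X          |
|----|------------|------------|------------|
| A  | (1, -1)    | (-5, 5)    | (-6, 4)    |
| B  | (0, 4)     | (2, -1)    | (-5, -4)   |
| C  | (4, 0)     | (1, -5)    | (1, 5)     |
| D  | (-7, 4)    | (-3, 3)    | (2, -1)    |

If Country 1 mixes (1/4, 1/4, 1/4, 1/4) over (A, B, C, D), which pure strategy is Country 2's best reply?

Compute Country 2's expected payoff from each pure strategy against the given mix.
V: (1/4)·(-1) + (1/4)·4 + (1/4)·0 + (1/4)·4 = 7/4
W: (1/4)·5 + (1/4)·(-1) + (1/4)·(-5) + (1/4)·3 = 1/2
X: (1/4)·4 + (1/4)·(-4) + (1/4)·5 + (1/4)·(-1) = 1
Highest expected payoff is 7/4, from V.

V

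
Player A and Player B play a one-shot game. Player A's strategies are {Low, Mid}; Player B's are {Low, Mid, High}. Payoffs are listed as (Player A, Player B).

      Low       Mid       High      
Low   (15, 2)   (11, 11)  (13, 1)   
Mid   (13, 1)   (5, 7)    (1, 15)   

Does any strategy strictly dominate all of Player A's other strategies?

Check whether one of Player A's strategies beats all alternatives regardless of what the opponent does.
Low strictly dominates: vs Low: 15 > 13; vs Mid: 11 > 5; vs High: 13 > 1.

Low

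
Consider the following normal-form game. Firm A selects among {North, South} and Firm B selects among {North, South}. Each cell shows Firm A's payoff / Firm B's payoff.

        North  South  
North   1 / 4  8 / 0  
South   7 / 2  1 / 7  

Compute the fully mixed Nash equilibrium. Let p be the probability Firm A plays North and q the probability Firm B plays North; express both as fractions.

Each player's mixing probability is pinned down by making the *other* player indifferent.
Firm B indifferent between North and South: p·4 + (1−p)·2 = p·0 + (1−p)·7 ⟹ 2 + 2p = 7 + (-7)p ⟹ p = 5/9.
Firm A indifferent between North and South: q·1 + (1−q)·8 = q·7 + (1−q)·1 ⟹ 8 + (-7)q = 1 + 6q ⟹ q = 7/13.

p = 5/9, q = 7/13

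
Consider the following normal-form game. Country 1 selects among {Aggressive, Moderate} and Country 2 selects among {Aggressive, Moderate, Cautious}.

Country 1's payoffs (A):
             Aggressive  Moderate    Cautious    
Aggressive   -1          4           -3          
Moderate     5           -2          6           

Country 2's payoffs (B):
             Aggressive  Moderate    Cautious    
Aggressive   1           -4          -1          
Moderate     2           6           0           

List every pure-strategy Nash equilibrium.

There is no pure-strategy Nash equilibrium

Find each player's best response to every opponent strategy; NE are the intersections.
Country 1's best responses — vs Aggressive: Moderate (payoff 5); vs Moderate: Aggressive (payoff 4); vs Cautious: Moderate (payoff 6).
Country 2's best responses — vs Aggressive: Aggressive (payoff 1); vs Moderate: Moderate (payoff 6).
No cell has both players best-responding. For instance, Country 1's best reply to Cautious is Moderate, but against Moderate Country 2 prefers Moderate over Cautious.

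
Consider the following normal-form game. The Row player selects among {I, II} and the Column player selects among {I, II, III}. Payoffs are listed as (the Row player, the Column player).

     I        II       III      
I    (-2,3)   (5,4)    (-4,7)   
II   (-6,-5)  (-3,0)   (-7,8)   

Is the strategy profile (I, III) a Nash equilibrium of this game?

Yes

Holding the Column player at III: the Row player gets -4 from I, versus -7 from II. No profitable deviation for the Row player.
Holding the Row player at I: the Column player gets 7 from III, versus 3 from I, 4 from II. No profitable deviation for the Column player either.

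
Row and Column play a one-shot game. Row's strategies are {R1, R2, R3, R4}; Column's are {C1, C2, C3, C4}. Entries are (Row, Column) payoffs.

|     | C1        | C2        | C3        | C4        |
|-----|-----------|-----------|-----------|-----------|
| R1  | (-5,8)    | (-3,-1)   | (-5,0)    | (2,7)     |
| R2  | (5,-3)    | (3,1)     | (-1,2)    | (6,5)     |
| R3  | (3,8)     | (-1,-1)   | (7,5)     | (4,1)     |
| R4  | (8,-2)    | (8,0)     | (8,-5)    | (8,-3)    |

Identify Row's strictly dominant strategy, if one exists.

R4

A strategy is strictly dominant if it gives Row a strictly higher payoff than every other strategy, against every choice by the opponent.
R4 strictly dominates: vs C1: 8 > each of {-5, 5, 3}; vs C2: 8 > each of {-3, 3, -1}; vs C3: 8 > each of {-5, -1, 7}; vs C4: 8 > each of {2, 6, 4}.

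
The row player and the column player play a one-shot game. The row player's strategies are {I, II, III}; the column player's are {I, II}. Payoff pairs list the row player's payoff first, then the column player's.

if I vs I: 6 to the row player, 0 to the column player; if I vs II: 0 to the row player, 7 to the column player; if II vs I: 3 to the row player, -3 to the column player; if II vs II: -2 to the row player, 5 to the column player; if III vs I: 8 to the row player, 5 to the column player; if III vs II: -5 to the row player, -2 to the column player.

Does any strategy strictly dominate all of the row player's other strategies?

A strategy is strictly dominant if it gives the row player a strictly higher payoff than every other strategy, against every choice by the opponent.
I is not dominant: against I, III gives 8 > 6.
II is not dominant: against I, I gives 6 > 3.
III is not dominant: against II, I gives 0 > -5.
No single strategy is best against every opponent action.

None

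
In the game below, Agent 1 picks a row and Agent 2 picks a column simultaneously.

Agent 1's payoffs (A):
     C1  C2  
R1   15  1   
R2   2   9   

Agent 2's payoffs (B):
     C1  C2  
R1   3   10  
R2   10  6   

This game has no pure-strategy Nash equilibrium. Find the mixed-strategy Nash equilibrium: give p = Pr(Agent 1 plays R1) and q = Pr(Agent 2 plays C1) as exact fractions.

In a mixed NE each player is indifferent between their pure strategies, so the opponent's mix sets the indifference.
Agent 2 indifferent between C1 and C2: p·3 + (1−p)·10 = p·10 + (1−p)·6 ⟹ 10 + (-7)p = 6 + 4p ⟹ p = 4/11.
Agent 1 indifferent between R1 and R2: q·15 + (1−q)·1 = q·2 + (1−q)·9 ⟹ 1 + 14q = 9 + (-7)q ⟹ q = 8/21.

p = 4/11, q = 8/21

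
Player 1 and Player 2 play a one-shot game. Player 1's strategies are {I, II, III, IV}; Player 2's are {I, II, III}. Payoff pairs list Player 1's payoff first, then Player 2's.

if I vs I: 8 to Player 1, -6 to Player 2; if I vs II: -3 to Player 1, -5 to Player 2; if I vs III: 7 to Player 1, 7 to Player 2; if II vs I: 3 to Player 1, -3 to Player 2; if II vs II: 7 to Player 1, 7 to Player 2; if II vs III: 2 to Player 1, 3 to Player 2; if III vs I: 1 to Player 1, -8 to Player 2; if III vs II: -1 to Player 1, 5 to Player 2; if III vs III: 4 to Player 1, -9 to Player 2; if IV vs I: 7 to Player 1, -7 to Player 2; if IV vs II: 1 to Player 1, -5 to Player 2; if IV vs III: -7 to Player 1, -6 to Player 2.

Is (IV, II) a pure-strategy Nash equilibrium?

Holding Player 2 at II: Player 1 gets 1 from IV but could get 7 by switching to II. Player 1 has a profitable deviation.

No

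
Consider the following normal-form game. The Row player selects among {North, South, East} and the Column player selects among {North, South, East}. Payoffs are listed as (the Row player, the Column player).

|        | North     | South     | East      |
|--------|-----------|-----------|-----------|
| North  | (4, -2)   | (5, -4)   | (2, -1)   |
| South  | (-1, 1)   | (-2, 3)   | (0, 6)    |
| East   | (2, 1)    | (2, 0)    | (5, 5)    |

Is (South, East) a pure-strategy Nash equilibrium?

No

Holding the Column player at East: the Row player gets 0 from South but could get 5 by switching to East. The Row player has a profitable deviation.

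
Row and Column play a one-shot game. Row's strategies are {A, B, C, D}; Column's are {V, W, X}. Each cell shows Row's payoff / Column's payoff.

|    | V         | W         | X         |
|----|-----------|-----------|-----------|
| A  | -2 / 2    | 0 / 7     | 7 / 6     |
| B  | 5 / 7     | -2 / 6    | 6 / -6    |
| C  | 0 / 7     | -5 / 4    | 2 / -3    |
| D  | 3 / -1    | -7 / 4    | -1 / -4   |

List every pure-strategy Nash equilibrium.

(A, W) and (B, V)

Find each player's best response to every opponent strategy; NE are the intersections.
Row's best responses — vs V: B (payoff 5); vs W: A (payoff 0); vs X: A (payoff 7).
Column's best responses — vs A: W (payoff 7); vs B: V (payoff 7); vs C: V (payoff 7); vs D: W (payoff 4).
Mutual best responses occur at (A, W) and (B, V); at each, neither player gains by switching.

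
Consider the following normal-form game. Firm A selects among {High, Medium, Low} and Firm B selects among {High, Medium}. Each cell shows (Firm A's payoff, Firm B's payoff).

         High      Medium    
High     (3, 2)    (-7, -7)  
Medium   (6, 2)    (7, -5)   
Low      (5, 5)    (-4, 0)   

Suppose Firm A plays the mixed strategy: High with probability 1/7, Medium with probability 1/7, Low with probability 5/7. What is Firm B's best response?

High

Compute Firm B's expected payoff from each pure strategy against the given mix.
High: (1/7)·2 + (1/7)·2 + (5/7)·5 = 29/7
Medium: (1/7)·(-7) + (1/7)·(-5) + (5/7)·0 = -12/7
Highest expected payoff is 29/7, from High.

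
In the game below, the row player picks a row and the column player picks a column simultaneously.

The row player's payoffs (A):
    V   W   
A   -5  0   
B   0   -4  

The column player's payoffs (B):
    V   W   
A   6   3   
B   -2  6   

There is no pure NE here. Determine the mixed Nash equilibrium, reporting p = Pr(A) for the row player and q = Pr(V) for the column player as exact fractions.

Each player's mixing probability is pinned down by making the *other* player indifferent.
The column player indifferent between V and W: p·6 + (1−p)·(-2) = p·3 + (1−p)·6 ⟹ (-2) + 8p = 6 + (-3)p ⟹ p = 8/11.
The row player indifferent between A and B: q·(-5) + (1−q)·0 = q·0 + (1−q)·(-4) ⟹ 0 + (-5)q = (-4) + 4q ⟹ q = 4/9.

p = 8/11, q = 4/9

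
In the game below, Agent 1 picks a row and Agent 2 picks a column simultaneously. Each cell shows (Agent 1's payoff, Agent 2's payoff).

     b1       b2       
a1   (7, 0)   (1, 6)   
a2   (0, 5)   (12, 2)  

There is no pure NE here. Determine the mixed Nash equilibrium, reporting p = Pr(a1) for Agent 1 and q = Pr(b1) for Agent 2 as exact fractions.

p = 1/3, q = 11/18

In a mixed NE each player is indifferent between their pure strategies, so the opponent's mix sets the indifference.
Agent 2 indifferent between b1 and b2: p·0 + (1−p)·5 = p·6 + (1−p)·2 ⟹ 5 + (-5)p = 2 + 4p ⟹ p = 1/3.
Agent 1 indifferent between a1 and a2: q·7 + (1−q)·1 = q·0 + (1−q)·12 ⟹ 1 + 6q = 12 + (-12)q ⟹ q = 11/18.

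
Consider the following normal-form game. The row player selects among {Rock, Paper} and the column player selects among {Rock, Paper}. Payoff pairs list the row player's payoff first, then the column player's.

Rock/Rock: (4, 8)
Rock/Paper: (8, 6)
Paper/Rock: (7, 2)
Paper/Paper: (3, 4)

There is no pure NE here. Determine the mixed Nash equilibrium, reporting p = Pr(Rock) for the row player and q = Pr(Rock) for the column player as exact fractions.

p = 1/2, q = 5/8

Each player's mixing probability is pinned down by making the *other* player indifferent.
The column player indifferent between Rock and Paper: p·8 + (1−p)·2 = p·6 + (1−p)·4 ⟹ 2 + 6p = 4 + 2p ⟹ p = 1/2.
The row player indifferent between Rock and Paper: q·4 + (1−q)·8 = q·7 + (1−q)·3 ⟹ 8 + (-4)q = 3 + 4q ⟹ q = 5/8.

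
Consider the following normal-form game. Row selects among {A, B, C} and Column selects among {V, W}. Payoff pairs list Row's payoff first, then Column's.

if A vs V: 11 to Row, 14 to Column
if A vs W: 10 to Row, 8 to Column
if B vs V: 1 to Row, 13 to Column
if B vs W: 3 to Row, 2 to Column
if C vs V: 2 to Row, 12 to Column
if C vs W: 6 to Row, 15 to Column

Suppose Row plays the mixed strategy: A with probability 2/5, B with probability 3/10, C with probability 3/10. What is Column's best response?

V

Column's best reply maximizes expected payoff against the mix.
V: (2/5)·14 + (3/10)·13 + (3/10)·12 = 131/10
W: (2/5)·8 + (3/10)·2 + (3/10)·15 = 83/10
Highest expected payoff is 131/10, from V.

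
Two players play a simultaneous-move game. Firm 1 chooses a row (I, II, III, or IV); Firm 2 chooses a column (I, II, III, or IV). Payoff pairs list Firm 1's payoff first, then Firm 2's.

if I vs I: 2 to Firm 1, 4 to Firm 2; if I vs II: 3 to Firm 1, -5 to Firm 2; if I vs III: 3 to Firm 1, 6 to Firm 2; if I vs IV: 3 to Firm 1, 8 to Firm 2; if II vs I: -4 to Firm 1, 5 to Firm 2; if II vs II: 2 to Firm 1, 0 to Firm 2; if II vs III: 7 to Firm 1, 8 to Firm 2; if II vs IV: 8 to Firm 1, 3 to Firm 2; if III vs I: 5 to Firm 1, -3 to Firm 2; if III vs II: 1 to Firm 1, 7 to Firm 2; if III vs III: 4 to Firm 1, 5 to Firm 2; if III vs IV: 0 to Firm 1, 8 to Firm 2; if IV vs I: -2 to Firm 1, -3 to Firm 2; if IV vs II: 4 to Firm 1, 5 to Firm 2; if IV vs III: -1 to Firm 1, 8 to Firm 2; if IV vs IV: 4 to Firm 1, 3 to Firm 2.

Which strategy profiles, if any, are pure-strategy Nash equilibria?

Check mutual best responses: a cell is a NE iff neither player can gain by unilaterally deviating.
Firm 1's best responses — vs I: III (payoff 5); vs II: IV (payoff 4); vs III: II (payoff 7); vs IV: II (payoff 8).
Firm 2's best responses — vs I: IV (payoff 8); vs II: III (payoff 8); vs III: IV (payoff 8); vs IV: III (payoff 8).
The only mutual best response is (II, III); neither player gains by switching there.

(II, III)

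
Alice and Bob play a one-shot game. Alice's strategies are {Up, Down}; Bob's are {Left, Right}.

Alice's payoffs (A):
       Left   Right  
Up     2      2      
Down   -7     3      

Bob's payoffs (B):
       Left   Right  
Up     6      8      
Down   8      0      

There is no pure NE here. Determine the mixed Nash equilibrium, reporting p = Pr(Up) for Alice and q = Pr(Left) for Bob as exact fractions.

In a mixed NE each player is indifferent between their pure strategies, so the opponent's mix sets the indifference.
Bob indifferent between Left and Right: p·6 + (1−p)·8 = p·8 + (1−p)·0 ⟹ 8 + (-2)p = 0 + 8p ⟹ p = 4/5.
Alice indifferent between Up and Down: q·2 + (1−q)·2 = q·(-7) + (1−q)·3 ⟹ 2 + 0q = 3 + (-10)q ⟹ q = 1/10.

p = 4/5, q = 1/10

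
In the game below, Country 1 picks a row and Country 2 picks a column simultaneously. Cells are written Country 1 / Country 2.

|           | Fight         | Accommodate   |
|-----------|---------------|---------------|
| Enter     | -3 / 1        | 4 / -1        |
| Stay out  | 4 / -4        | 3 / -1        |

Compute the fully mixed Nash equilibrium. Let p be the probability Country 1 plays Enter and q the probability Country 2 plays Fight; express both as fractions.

In a mixed NE each player is indifferent between their pure strategies, so the opponent's mix sets the indifference.
Country 2 indifferent between Fight and Accommodate: p·1 + (1−p)·(-4) = p·(-1) + (1−p)·(-1) ⟹ (-4) + 5p = (-1) + 0p ⟹ p = 3/5.
Country 1 indifferent between Enter and Stay out: q·(-3) + (1−q)·4 = q·4 + (1−q)·3 ⟹ 4 + (-7)q = 3 + 1q ⟹ q = 1/8.

p = 3/5, q = 1/8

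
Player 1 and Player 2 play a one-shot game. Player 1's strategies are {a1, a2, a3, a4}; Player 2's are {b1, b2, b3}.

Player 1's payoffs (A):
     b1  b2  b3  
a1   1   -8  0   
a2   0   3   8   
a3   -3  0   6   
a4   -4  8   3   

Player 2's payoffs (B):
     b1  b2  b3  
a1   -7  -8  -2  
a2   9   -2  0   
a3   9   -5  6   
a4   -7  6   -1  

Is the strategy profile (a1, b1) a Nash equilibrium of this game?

No

Holding Player 2 at b1: Player 1 gets 1 from a1, versus 0 from a2, -3 from a3, -4 from a4. No profitable deviation for Player 1.
Holding Player 1 at a1: Player 2 gets -7 from b1 but could get -2 by switching to b3. Player 2 has a profitable deviation.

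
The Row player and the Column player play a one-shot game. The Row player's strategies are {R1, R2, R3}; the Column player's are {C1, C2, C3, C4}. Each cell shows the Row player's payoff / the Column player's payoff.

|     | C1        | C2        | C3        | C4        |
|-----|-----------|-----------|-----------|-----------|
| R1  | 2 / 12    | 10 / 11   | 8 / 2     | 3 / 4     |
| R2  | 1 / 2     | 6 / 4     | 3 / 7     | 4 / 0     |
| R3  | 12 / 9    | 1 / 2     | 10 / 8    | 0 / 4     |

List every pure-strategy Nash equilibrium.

A profile is a Nash equilibrium when each player is best-responding to the other.
The Row player's best responses — vs C1: R3 (payoff 12); vs C2: R1 (payoff 10); vs C3: R3 (payoff 10); vs C4: R2 (payoff 4).
The Column player's best responses — vs R1: C1 (payoff 12); vs R2: C3 (payoff 7); vs R3: C1 (payoff 9).
The only mutual best response is (R3, C1); neither player gains by switching there.

(R3, C1)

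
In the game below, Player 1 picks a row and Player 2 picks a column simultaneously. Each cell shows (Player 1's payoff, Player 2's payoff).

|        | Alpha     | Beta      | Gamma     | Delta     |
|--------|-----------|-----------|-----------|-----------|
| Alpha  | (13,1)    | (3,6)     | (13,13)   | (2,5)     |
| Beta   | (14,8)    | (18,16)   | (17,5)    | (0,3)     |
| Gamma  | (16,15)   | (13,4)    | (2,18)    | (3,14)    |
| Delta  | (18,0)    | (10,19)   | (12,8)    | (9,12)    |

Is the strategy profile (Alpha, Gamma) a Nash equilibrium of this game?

Holding Player 2 at Gamma: Player 1 gets 13 from Alpha but could get 17 by switching to Beta. Player 1 has a profitable deviation.

No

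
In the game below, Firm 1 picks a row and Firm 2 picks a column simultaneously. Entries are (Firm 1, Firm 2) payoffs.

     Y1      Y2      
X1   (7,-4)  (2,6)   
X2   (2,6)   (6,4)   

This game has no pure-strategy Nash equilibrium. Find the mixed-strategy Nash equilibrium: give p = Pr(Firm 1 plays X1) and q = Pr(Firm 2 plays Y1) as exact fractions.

Each player's mixing probability is pinned down by making the *other* player indifferent.
Firm 2 indifferent between Y1 and Y2: p·(-4) + (1−p)·6 = p·6 + (1−p)·4 ⟹ 6 + (-10)p = 4 + 2p ⟹ p = 1/6.
Firm 1 indifferent between X1 and X2: q·7 + (1−q)·2 = q·2 + (1−q)·6 ⟹ 2 + 5q = 6 + (-4)q ⟹ q = 4/9.

p = 1/6, q = 4/9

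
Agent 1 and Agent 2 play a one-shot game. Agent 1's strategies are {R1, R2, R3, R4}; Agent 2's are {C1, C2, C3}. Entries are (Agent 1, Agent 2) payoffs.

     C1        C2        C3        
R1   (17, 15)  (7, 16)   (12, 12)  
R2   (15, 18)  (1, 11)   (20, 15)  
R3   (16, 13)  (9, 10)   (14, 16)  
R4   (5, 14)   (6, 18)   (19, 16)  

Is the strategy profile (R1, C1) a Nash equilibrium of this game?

Holding Agent 2 at C1: Agent 1 gets 17 from R1, versus 15 from R2, 16 from R3, 5 from R4. No profitable deviation for Agent 1.
Holding Agent 1 at R1: Agent 2 gets 15 from C1 but could get 16 by switching to C2. Agent 2 has a profitable deviation.

No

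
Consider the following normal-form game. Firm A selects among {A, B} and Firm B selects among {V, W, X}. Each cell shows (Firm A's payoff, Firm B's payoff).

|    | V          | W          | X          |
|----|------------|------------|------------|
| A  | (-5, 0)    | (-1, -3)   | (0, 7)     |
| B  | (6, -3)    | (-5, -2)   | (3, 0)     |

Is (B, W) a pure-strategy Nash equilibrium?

No

Holding Firm B at W: Firm A gets -5 from B but could get -1 by switching to A. Firm A has a profitable deviation.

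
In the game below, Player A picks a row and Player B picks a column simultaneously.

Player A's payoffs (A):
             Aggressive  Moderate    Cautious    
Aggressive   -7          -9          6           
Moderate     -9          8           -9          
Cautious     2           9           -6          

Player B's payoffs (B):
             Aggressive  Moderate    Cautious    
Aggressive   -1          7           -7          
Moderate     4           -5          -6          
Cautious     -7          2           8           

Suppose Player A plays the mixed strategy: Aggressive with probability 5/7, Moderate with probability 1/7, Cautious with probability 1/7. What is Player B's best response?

Player B's best reply maximizes expected payoff against the mix.
Aggressive: (5/7)·(-1) + (1/7)·4 + (1/7)·(-7) = -8/7
Moderate: (5/7)·7 + (1/7)·(-5) + (1/7)·2 = 32/7
Cautious: (5/7)·(-7) + (1/7)·(-6) + (1/7)·8 = -33/7
Highest expected payoff is 32/7, from Moderate.

Moderate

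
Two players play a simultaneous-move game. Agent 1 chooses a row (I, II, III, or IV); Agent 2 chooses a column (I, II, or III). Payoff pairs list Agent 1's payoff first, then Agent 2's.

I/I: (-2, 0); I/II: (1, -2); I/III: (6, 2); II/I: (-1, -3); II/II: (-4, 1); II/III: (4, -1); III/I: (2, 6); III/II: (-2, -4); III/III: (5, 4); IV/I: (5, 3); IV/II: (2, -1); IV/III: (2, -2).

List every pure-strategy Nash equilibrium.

A profile is a Nash equilibrium when each player is best-responding to the other.
Agent 1's best responses — vs I: IV (payoff 5); vs II: IV (payoff 2); vs III: I (payoff 6).
Agent 2's best responses — vs I: III (payoff 2); vs II: II (payoff 1); vs III: I (payoff 6); vs IV: I (payoff 3).
Mutual best responses occur at (I, III) and (IV, I); at each, neither player gains by switching.

(I, III) and (IV, I)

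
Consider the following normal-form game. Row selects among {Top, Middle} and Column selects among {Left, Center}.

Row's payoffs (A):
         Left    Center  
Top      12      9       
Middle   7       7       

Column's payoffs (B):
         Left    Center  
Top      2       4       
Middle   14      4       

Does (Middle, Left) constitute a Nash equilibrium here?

Holding Column at Left: Row gets 7 from Middle but could get 12 by switching to Top. Row has a profitable deviation.

No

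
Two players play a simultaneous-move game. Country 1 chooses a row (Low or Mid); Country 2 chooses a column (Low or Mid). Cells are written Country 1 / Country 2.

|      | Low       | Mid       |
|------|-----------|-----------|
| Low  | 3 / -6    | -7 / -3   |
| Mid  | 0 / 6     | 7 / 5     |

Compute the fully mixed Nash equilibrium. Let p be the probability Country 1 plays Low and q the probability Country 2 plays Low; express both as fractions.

In a mixed NE each player is indifferent between their pure strategies, so the opponent's mix sets the indifference.
Country 2 indifferent between Low and Mid: p·(-6) + (1−p)·6 = p·(-3) + (1−p)·5 ⟹ 6 + (-12)p = 5 + (-8)p ⟹ p = 1/4.
Country 1 indifferent between Low and Mid: q·3 + (1−q)·(-7) = q·0 + (1−q)·7 ⟹ (-7) + 10q = 7 + (-7)q ⟹ q = 14/17.

p = 1/4, q = 14/17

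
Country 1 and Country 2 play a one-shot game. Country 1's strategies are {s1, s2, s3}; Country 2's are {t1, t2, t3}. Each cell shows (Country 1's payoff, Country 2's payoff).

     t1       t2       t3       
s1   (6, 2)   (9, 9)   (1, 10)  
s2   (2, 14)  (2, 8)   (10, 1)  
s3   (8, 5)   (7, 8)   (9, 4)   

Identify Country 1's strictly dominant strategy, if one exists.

No strictly dominant strategy

Check whether one of Country 1's strategies beats all alternatives regardless of what the opponent does.
s1 is not dominant: against t1, s3 gives 8 > 6.
s2 is not dominant: against t1, s1 gives 6 > 2.
s3 is not dominant: against t2, s1 gives 9 > 7.
No single strategy is best against every opponent action.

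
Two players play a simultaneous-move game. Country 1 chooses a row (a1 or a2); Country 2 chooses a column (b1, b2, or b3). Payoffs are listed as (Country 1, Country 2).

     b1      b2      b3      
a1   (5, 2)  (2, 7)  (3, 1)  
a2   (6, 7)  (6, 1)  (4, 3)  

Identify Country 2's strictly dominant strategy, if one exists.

A strategy is strictly dominant if it gives Country 2 a strictly higher payoff than every other strategy, against every choice by the opponent.
b1 is not dominant: against a1, b2 gives 7 > 2.
b2 is not dominant: against a2, b1 gives 7 > 1.
b3 is not dominant: against a1, b1 gives 2 > 1.
No single strategy is best against every opponent action.

No strictly dominant strategy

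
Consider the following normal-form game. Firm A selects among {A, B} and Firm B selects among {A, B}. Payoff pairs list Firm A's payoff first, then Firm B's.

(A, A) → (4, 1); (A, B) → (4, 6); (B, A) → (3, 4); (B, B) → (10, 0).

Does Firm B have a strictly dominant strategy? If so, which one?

A strategy is strictly dominant if it gives Firm B a strictly higher payoff than every other strategy, against every choice by the opponent.
A is not dominant: against A, B gives 6 > 1.
B is not dominant: against B, A gives 4 > 0.
No single strategy is best against every opponent action.

None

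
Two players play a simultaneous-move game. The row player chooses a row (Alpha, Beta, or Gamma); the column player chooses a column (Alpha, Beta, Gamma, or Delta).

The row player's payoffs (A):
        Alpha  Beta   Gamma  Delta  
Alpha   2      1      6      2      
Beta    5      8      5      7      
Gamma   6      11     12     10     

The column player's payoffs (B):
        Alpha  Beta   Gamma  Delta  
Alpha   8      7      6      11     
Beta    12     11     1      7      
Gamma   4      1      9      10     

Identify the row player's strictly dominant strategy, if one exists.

Check whether one of the row player's strategies beats all alternatives regardless of what the opponent does.
Gamma strictly dominates: vs Alpha: 6 > each of {2, 5}; vs Beta: 11 > each of {1, 8}; vs Gamma: 12 > each of {6, 5}; vs Delta: 10 > each of {2, 7}.

Gamma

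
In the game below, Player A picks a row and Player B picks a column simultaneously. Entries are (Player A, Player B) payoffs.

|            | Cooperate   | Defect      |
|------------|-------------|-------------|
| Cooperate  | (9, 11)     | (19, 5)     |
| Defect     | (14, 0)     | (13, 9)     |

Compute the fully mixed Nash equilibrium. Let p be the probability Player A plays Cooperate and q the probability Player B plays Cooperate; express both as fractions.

Each player's mixing probability is pinned down by making the *other* player indifferent.
Player B indifferent between Cooperate and Defect: p·11 + (1−p)·0 = p·5 + (1−p)·9 ⟹ 0 + 11p = 9 + (-4)p ⟹ p = 3/5.
Player A indifferent between Cooperate and Defect: q·9 + (1−q)·19 = q·14 + (1−q)·13 ⟹ 19 + (-10)q = 13 + 1q ⟹ q = 6/11.

p = 3/5, q = 6/11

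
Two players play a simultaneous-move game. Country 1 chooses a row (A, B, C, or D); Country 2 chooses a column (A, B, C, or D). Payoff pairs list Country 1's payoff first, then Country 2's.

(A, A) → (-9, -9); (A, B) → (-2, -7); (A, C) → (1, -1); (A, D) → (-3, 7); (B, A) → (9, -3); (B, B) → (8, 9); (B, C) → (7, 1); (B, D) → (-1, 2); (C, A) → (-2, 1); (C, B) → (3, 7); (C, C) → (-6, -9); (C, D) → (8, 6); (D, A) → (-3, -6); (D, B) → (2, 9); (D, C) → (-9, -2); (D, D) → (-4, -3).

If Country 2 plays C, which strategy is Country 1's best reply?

B

With Country 2 fixed at C, Country 1's payoffs are: A → 1, B → 7, C → -6, D → -9.
The maximum is 7, achieved by B.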